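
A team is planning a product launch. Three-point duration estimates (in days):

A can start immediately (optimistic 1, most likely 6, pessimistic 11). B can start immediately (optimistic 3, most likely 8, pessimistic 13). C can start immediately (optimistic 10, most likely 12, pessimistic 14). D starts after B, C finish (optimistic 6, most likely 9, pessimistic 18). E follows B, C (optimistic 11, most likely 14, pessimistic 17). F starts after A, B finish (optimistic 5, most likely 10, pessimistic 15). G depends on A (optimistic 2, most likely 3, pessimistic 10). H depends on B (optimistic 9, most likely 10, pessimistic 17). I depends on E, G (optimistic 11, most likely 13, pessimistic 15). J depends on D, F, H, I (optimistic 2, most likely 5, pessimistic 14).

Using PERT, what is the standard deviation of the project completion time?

2.43 days

te_A = (1 + 4·6 + 11)/6 = 36/6 = 6; σ²_A = ((11−1)/6)² = 2.778
te_B = (3 + 4·8 + 13)/6 = 48/6 = 8; σ²_B = ((13−3)/6)² = 2.778
te_C = (10 + 4·12 + 14)/6 = 72/6 = 12; σ²_C = ((14−10)/6)² = 0.444
te_D = (6 + 4·9 + 18)/6 = 60/6 = 10; σ²_D = ((18−6)/6)² = 4.000
te_E = (11 + 4·14 + 17)/6 = 84/6 = 14; σ²_E = ((17−11)/6)² = 1.000
te_F = (5 + 4·10 + 15)/6 = 60/6 = 10; σ²_F = ((15−5)/6)² = 2.778
te_G = (2 + 4·3 + 10)/6 = 24/6 = 4; σ²_G = ((10−2)/6)² = 1.778
te_H = (9 + 4·10 + 17)/6 = 66/6 = 11; σ²_H = ((17−9)/6)² = 1.778
te_I = (11 + 4·13 + 15)/6 = 78/6 = 13; σ²_I = ((15−11)/6)² = 0.444
te_J = (2 + 4·5 + 14)/6 = 36/6 = 6; σ²_J = ((14−2)/6)² = 4.000

Forward pass:
ES_A = 0; EF_A = 6
ES_B = 0; EF_B = 8
ES_C = 0; EF_C = 12
ES_D = max(EF_B=8, EF_C=12) = 12; EF_D = 12+10 = 22
ES_E = max(EF_B=8, EF_C=12) = 12; EF_E = 12+14 = 26
ES_F = max(EF_A=6, EF_B=8) = 8; EF_F = 8+10 = 18
ES_G = 6; EF_G = 6+4 = 10
ES_H = 8; EF_H = 8+11 = 19
ES_I = max(EF_E=26, EF_G=10) = 26; EF_I = 26+13 = 39
ES_J = max(EF_D=22, EF_F=18, EF_H=19, EF_I=39) = 39; EF_J = 39+6 = 45
Expected project duration μ = 45 days. Critical path: C → E → I → J.

Variance along critical path = 0.444 + 1.000 + 0.444 + 4.000 = 5.889
σ = √5.889 = 2.427 days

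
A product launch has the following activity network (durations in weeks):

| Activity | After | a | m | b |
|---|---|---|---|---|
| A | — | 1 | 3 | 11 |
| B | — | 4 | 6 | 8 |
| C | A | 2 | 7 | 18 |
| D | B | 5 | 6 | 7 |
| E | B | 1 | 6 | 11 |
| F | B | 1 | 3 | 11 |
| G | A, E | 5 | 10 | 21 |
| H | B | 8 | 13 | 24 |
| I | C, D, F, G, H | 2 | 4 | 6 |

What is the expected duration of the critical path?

27 weeks

te_A = (1 + 4·3 + 11)/6 = 24/6 = 4
te_B = (4 + 4·6 + 8)/6 = 36/6 = 6
te_C = (2 + 4·7 + 18)/6 = 48/6 = 8
te_D = (5 + 4·6 + 7)/6 = 36/6 = 6
te_E = (1 + 4·6 + 11)/6 = 36/6 = 6
te_F = (1 + 4·3 + 11)/6 = 24/6 = 4
te_G = (5 + 4·10 + 21)/6 = 66/6 = 11
te_H = (8 + 4·13 + 24)/6 = 84/6 = 14
te_I = (2 + 4·4 + 6)/6 = 24/6 = 4

Forward pass:
ES_A = 0; EF_A = 4
ES_B = 0; EF_B = 6
ES_C = 4; EF_C = 4+8 = 12
ES_D = 6; EF_D = 6+6 = 12
ES_E = 6; EF_E = 6+6 = 12
ES_F = 6; EF_F = 6+4 = 10
ES_G = max(EF_A=4, EF_E=12) = 12; EF_G = 12+11 = 23
ES_H = 6; EF_H = 6+14 = 20
ES_I = max(EF_C=12, EF_D=12, EF_F=10, EF_G=23, EF_H=20) = 23; EF_I = 23+4 = 27
Expected project duration μ = 27 weeks. Critical path: B → E → G → I.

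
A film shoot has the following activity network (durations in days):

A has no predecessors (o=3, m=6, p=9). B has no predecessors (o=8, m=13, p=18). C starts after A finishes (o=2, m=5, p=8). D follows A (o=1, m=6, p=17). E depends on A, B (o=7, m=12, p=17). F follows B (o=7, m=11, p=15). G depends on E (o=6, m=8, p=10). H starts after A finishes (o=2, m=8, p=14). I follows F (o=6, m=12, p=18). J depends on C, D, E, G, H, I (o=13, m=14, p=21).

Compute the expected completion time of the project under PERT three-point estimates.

te_A = (3 + 4·6 + 9)/6 = 36/6 = 6
te_B = (8 + 4·13 + 18)/6 = 78/6 = 13
te_C = (2 + 4·5 + 8)/6 = 30/6 = 5
te_D = (1 + 4·6 + 17)/6 = 42/6 = 7
te_E = (7 + 4·12 + 17)/6 = 72/6 = 12
te_F = (7 + 4·11 + 15)/6 = 66/6 = 11
te_G = (6 + 4·8 + 10)/6 = 48/6 = 8
te_H = (2 + 4·8 + 14)/6 = 48/6 = 8
te_I = (6 + 4·12 + 18)/6 = 72/6 = 12
te_J = (13 + 4·14 + 21)/6 = 90/6 = 15

Forward pass:
ES_A = 0; EF_A = 6
ES_B = 0; EF_B = 13
ES_C = 6; EF_C = 6+5 = 11
ES_D = 6; EF_D = 6+7 = 13
ES_E = max(EF_A=6, EF_B=13) = 13; EF_E = 13+12 = 25
ES_F = 13; EF_F = 13+11 = 24
ES_G = 25; EF_G = 25+8 = 33
ES_H = 6; EF_H = 6+8 = 14
ES_I = 24; EF_I = 24+12 = 36
ES_J = max(EF_C=11, EF_D=13, EF_E=25, EF_G=33, EF_H=14, EF_I=36) = 36; EF_J = 36+15 = 51
Expected project duration μ = 51 days. Critical path: B → F → I → J.

51 days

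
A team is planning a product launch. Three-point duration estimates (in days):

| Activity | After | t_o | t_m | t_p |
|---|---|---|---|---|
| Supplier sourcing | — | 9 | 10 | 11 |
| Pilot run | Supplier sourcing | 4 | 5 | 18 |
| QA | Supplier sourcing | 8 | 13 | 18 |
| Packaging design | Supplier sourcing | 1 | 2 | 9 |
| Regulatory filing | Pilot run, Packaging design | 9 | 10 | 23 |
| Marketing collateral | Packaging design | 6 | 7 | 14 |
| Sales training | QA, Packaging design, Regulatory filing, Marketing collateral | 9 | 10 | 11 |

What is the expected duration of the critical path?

te_Supplier sourcing = (9 + 4·10 + 11)/6 = 60/6 = 10
te_Pilot run = (4 + 4·5 + 18)/6 = 42/6 = 7
te_QA = (8 + 4·13 + 18)/6 = 78/6 = 13
te_Packaging design = (1 + 4·2 + 9)/6 = 18/6 = 3
te_Regulatory filing = (9 + 4·10 + 23)/6 = 72/6 = 12
te_Marketing collateral = (6 + 4·7 + 14)/6 = 48/6 = 8
te_Sales training = (9 + 4·10 + 11)/6 = 60/6 = 10

Forward pass:
ES_Supplier sourcing = 0; EF_Supplier sourcing = 10
ES_Pilot run = 10; EF_Pilot run = 10+7 = 17
ES_QA = 10; EF_QA = 10+13 = 23
ES_Packaging design = 10; EF_Packaging design = 10+3 = 13
ES_Regulatory filing = max(EF_Pilot run=17, EF_Packaging design=13) = 17; EF_Regulatory filing = 17+12 = 29
ES_Marketing collateral = 13; EF_Marketing collateral = 13+8 = 21
ES_Sales training = max(EF_QA=23, EF_Packaging design=13, EF_Regulatory filing=29, EF_Marketing collateral=21) = 29; EF_Sales training = 29+10 = 39
Expected project duration μ = 39 days. Critical path: Supplier sourcing → Pilot run → Regulatory filing → Sales training.

39 days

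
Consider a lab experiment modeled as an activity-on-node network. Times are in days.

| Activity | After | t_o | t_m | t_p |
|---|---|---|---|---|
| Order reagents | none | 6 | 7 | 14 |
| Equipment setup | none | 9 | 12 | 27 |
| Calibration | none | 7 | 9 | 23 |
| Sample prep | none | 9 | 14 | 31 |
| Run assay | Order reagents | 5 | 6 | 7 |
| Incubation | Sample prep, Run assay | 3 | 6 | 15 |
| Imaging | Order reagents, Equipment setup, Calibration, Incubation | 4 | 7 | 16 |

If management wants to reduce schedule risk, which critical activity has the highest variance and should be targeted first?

Sample prep

te_Order reagents = (6 + 4·7 + 14)/6 = 48/6 = 8; σ²_Order reagents = ((14−6)/6)² = 1.778
te_Equipment setup = (9 + 4·12 + 27)/6 = 84/6 = 14; σ²_Equipment setup = ((27−9)/6)² = 9.000
te_Calibration = (7 + 4·9 + 23)/6 = 66/6 = 11; σ²_Calibration = ((23−7)/6)² = 7.111
te_Sample prep = (9 + 4·14 + 31)/6 = 96/6 = 16; σ²_Sample prep = ((31−9)/6)² = 13.444
te_Run assay = (5 + 4·6 + 7)/6 = 36/6 = 6; σ²_Run assay = ((7−5)/6)² = 0.111
te_Incubation = (3 + 4·6 + 15)/6 = 42/6 = 7; σ²_Incubation = ((15−3)/6)² = 4.000
te_Imaging = (4 + 4·7 + 16)/6 = 48/6 = 8; σ²_Imaging = ((16−4)/6)² = 4.000

Forward pass:
ES_Order reagents = 0; EF_Order reagents = 8
ES_Equipment setup = 0; EF_Equipment setup = 14
ES_Calibration = 0; EF_Calibration = 11
ES_Sample prep = 0; EF_Sample prep = 16
ES_Run assay = 8; EF_Run assay = 8+6 = 14
ES_Incubation = max(EF_Sample prep=16, EF_Run assay=14) = 16; EF_Incubation = 16+7 = 23
ES_Imaging = max(EF_Order reagents=8, EF_Equipment setup=14, EF_Calibration=11, EF_Incubation=23) = 23; EF_Imaging = 23+8 = 31
Expected project duration μ = 31 days. Critical path: Sample prep → Incubation → Imaging.

Variances on critical path: σ²_Sample prep=13.444, σ²_Incubation=4.000, σ²_Imaging=4.000.
Largest is σ²_Sample prep = 13.444.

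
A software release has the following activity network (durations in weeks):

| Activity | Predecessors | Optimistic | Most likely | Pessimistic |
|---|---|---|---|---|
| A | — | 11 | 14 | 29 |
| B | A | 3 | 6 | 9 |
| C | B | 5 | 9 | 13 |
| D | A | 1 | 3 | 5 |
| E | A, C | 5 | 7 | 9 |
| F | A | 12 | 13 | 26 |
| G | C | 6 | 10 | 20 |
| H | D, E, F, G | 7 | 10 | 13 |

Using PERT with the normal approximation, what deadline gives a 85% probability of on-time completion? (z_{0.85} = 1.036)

56.4 weeks

te_A = (11 + 4·14 + 29)/6 = 96/6 = 16; σ²_A = ((29−11)/6)² = 9.000
te_B = (3 + 4·6 + 9)/6 = 36/6 = 6; σ²_B = ((9−3)/6)² = 1.000
te_C = (5 + 4·9 + 13)/6 = 54/6 = 9; σ²_C = ((13−5)/6)² = 1.778
te_D = (1 + 4·3 + 5)/6 = 18/6 = 3; σ²_D = ((5−1)/6)² = 0.444
te_E = (5 + 4·7 + 9)/6 = 42/6 = 7; σ²_E = ((9−5)/6)² = 0.444
te_F = (12 + 4·13 + 26)/6 = 90/6 = 15; σ²_F = ((26−12)/6)² = 5.444
te_G = (6 + 4·10 + 20)/6 = 66/6 = 11; σ²_G = ((20−6)/6)² = 5.444
te_H = (7 + 4·10 + 13)/6 = 60/6 = 10; σ²_H = ((13−7)/6)² = 1.000

Forward pass:
ES_A = 0; EF_A = 16
ES_B = 16; EF_B = 16+6 = 22
ES_C = 22; EF_C = 22+9 = 31
ES_D = 16; EF_D = 16+3 = 19
ES_E = max(EF_A=16, EF_C=31) = 31; EF_E = 31+7 = 38
ES_F = 16; EF_F = 16+15 = 31
ES_G = 31; EF_G = 31+11 = 42
ES_H = max(EF_D=19, EF_E=38, EF_F=31, EF_G=42) = 42; EF_H = 42+10 = 52
Expected project duration μ = 52 weeks. Critical path: A → B → C → G → H.

Variance along critical path = 9.000 + 1.000 + 1.778 + 5.444 + 1.000 = 18.222; σ = 4.269 weeks.
D = μ + z·σ = 52 + 1.036·4.269 = 56.4 weeks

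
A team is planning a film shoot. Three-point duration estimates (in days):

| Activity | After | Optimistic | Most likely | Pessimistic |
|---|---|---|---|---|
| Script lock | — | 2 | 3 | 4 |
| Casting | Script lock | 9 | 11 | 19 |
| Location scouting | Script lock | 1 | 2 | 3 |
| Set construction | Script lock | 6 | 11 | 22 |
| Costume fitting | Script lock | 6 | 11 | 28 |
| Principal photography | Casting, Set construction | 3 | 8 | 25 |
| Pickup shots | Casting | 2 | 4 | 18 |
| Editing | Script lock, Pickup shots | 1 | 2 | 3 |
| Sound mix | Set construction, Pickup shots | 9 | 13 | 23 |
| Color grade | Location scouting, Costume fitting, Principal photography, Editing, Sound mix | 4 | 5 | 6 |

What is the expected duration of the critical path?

40 days

te_Script lock = (2 + 4·3 + 4)/6 = 18/6 = 3
te_Casting = (9 + 4·11 + 19)/6 = 72/6 = 12
te_Location scouting = (1 + 4·2 + 3)/6 = 12/6 = 2
te_Set construction = (6 + 4·11 + 22)/6 = 72/6 = 12
te_Costume fitting = (6 + 4·11 + 28)/6 = 78/6 = 13
te_Principal photography = (3 + 4·8 + 25)/6 = 60/6 = 10
te_Pickup shots = (2 + 4·4 + 18)/6 = 36/6 = 6
te_Editing = (1 + 4·2 + 3)/6 = 12/6 = 2
te_Sound mix = (9 + 4·13 + 23)/6 = 84/6 = 14
te_Color grade = (4 + 4·5 + 6)/6 = 30/6 = 5

Forward pass:
ES_Script lock = 0; EF_Script lock = 3
ES_Casting = 3; EF_Casting = 3+12 = 15
ES_Location scouting = 3; EF_Location scouting = 3+2 = 5
ES_Set construction = 3; EF_Set construction = 3+12 = 15
ES_Costume fitting = 3; EF_Costume fitting = 3+13 = 16
ES_Principal photography = max(EF_Casting=15, EF_Set construction=15) = 15; EF_Principal photography = 15+10 = 25
ES_Pickup shots = 15; EF_Pickup shots = 15+6 = 21
ES_Editing = max(EF_Script lock=3, EF_Pickup shots=21) = 21; EF_Editing = 21+2 = 23
ES_Sound mix = max(EF_Set construction=15, EF_Pickup shots=21) = 21; EF_Sound mix = 21+14 = 35
ES_Color grade = max(EF_Location scouting=5, EF_Costume fitting=16, EF_Principal photography=25, EF_Editing=23, EF_Sound mix=35) = 35; EF_Color grade = 35+5 = 40
Expected project duration μ = 40 days. Critical path: Script lock → Casting → Pickup shots → Sound mix → Color grade.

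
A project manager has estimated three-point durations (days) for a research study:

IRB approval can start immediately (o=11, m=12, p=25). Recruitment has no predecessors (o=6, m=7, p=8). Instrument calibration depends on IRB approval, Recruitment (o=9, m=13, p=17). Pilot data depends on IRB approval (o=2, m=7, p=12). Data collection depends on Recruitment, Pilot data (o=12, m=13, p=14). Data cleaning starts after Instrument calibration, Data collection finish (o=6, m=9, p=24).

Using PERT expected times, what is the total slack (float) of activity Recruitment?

14 days

te_IRB approval = (11 + 4·12 + 25)/6 = 84/6 = 14
te_Recruitment = (6 + 4·7 + 8)/6 = 42/6 = 7
te_Instrument calibration = (9 + 4·13 + 17)/6 = 78/6 = 13
te_Pilot data = (2 + 4·7 + 12)/6 = 42/6 = 7
te_Data collection = (12 + 4·13 + 14)/6 = 78/6 = 13
te_Data cleaning = (6 + 4·9 + 24)/6 = 66/6 = 11

Forward pass:
ES_IRB approval = 0; EF_IRB approval = 14
ES_Recruitment = 0; EF_Recruitment = 7
ES_Instrument calibration = max(EF_IRB approval=14, EF_Recruitment=7) = 14; EF_Instrument calibration = 14+13 = 27
ES_Pilot data = 14; EF_Pilot data = 14+7 = 21
ES_Data collection = max(EF_Recruitment=7, EF_Pilot data=21) = 21; EF_Data collection = 21+13 = 34
ES_Data cleaning = max(EF_Instrument calibration=27, EF_Data collection=34) = 34; EF_Data cleaning = 34+11 = 45
Expected project duration μ = 45 days. Critical path: IRB approval → Pilot data → Data collection → Data cleaning.

Backward pass:
LF_Data cleaning = 45; LS_Data cleaning = 45−11 = 34
LF_Data collection = LS_Data cleaning = 34; LS_Data collection = 34−13 = 21
LF_Pilot data = LS_Data collection = 21; LS_Pilot data = 21−7 = 14
LF_Instrument calibration = LS_Data cleaning = 34; LS_Instrument calibration = 34−13 = 21
LF_Recruitment = min(LS_Instrument calibration=21, LS_Data collection=21) = 21; LS_Recruitment = 21−7 = 14
LF_IRB approval = min(LS_Instrument calibration=21, LS_Pilot data=14) = 14; LS_IRB approval = 14−14 = 0
Slack_Recruitment = LS_Recruitment − ES_Recruitment = 14 − 0 = 14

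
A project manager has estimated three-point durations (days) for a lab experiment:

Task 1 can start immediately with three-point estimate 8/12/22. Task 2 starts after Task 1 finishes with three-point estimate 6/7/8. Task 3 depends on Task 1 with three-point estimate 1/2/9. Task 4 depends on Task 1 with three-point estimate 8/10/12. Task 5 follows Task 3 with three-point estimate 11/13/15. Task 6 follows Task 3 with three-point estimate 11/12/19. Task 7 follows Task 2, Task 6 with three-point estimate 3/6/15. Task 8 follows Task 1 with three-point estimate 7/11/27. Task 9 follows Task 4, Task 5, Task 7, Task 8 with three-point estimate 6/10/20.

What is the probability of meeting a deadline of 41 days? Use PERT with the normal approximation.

0.081

te_Task 1 = (8 + 4·12 + 22)/6 = 78/6 = 13; σ²_Task 1 = ((22−8)/6)² = 5.444
te_Task 2 = (6 + 4·7 + 8)/6 = 42/6 = 7; σ²_Task 2 = ((8−6)/6)² = 0.111
te_Task 3 = (1 + 4·2 + 9)/6 = 18/6 = 3; σ²_Task 3 = ((9−1)/6)² = 1.778
te_Task 4 = (8 + 4·10 + 12)/6 = 60/6 = 10; σ²_Task 4 = ((12−8)/6)² = 0.444
te_Task 5 = (11 + 4·13 + 15)/6 = 78/6 = 13; σ²_Task 5 = ((15−11)/6)² = 0.444
te_Task 6 = (11 + 4·12 + 19)/6 = 78/6 = 13; σ²_Task 6 = ((19−11)/6)² = 1.778
te_Task 7 = (3 + 4·6 + 15)/6 = 42/6 = 7; σ²_Task 7 = ((15−3)/6)² = 4.000
te_Task 8 = (7 + 4·11 + 27)/6 = 78/6 = 13; σ²_Task 8 = ((27−7)/6)² = 11.111
te_Task 9 = (6 + 4·10 + 20)/6 = 66/6 = 11; σ²_Task 9 = ((20−6)/6)² = 5.444

Forward pass:
ES_Task 1 = 0; EF_Task 1 = 13
ES_Task 2 = 13; EF_Task 2 = 13+7 = 20
ES_Task 3 = 13; EF_Task 3 = 13+3 = 16
ES_Task 4 = 13; EF_Task 4 = 13+10 = 23
ES_Task 5 = 16; EF_Task 5 = 16+13 = 29
ES_Task 6 = 16; EF_Task 6 = 16+13 = 29
ES_Task 7 = max(EF_Task 2=20, EF_Task 6=29) = 29; EF_Task 7 = 29+7 = 36
ES_Task 8 = 13; EF_Task 8 = 13+13 = 26
ES_Task 9 = max(EF_Task 4=23, EF_Task 5=29, EF_Task 7=36, EF_Task 8=26) = 36; EF_Task 9 = 36+11 = 47
Expected project duration μ = 47 days. Critical path: Task 1 → Task 3 → Task 6 → Task 7 → Task 9.

Variance along critical path = 5.444 + 1.778 + 1.778 + 4.000 + 5.444 = 18.444; σ = √18.444 = 4.295 days.
Z = (41 − 47) / 4.295 = -1.397
P(T ≤ 41) = Φ(-1.397) ≈ 0.081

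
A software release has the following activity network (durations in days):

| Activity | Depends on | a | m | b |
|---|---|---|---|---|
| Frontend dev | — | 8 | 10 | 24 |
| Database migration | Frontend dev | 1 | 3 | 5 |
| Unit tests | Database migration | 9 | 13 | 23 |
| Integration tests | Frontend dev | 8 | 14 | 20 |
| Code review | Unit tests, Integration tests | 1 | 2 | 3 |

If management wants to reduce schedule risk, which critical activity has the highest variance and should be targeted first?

Frontend dev

te_Frontend dev = (8 + 4·10 + 24)/6 = 72/6 = 12; σ²_Frontend dev = ((24−8)/6)² = 7.111
te_Database migration = (1 + 4·3 + 5)/6 = 18/6 = 3; σ²_Database migration = ((5−1)/6)² = 0.444
te_Unit tests = (9 + 4·13 + 23)/6 = 84/6 = 14; σ²_Unit tests = ((23−9)/6)² = 5.444
te_Integration tests = (8 + 4·14 + 20)/6 = 84/6 = 14; σ²_Integration tests = ((20−8)/6)² = 4.000
te_Code review = (1 + 4·2 + 3)/6 = 12/6 = 2; σ²_Code review = ((3−1)/6)² = 0.111

Forward pass:
ES_Frontend dev = 0; EF_Frontend dev = 12
ES_Database migration = 12; EF_Database migration = 12+3 = 15
ES_Unit tests = 15; EF_Unit tests = 15+14 = 29
ES_Integration tests = 12; EF_Integration tests = 12+14 = 26
ES_Code review = max(EF_Unit tests=29, EF_Integration tests=26) = 29; EF_Code review = 29+2 = 31
Expected project duration μ = 31 days. Critical path: Frontend dev → Database migration → Unit tests → Code review.

Variances on critical path: σ²_Frontend dev=7.111, σ²_Database migration=0.444, σ²_Unit tests=5.444, σ²_Code review=0.111.
Largest is σ²_Frontend dev = 7.111.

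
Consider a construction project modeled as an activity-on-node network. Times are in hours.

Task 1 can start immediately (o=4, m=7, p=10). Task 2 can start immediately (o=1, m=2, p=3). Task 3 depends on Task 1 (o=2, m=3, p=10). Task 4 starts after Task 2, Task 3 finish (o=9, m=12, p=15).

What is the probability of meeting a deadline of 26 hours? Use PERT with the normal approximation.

0.939

te_Task 1 = (4 + 4·7 + 10)/6 = 42/6 = 7; σ²_Task 1 = ((10−4)/6)² = 1.000
te_Task 2 = (1 + 4·2 + 3)/6 = 12/6 = 2; σ²_Task 2 = ((3−1)/6)² = 0.111
te_Task 3 = (2 + 4·3 + 10)/6 = 24/6 = 4; σ²_Task 3 = ((10−2)/6)² = 1.778
te_Task 4 = (9 + 4·12 + 15)/6 = 72/6 = 12; σ²_Task 4 = ((15−9)/6)² = 1.000

Forward pass:
ES_Task 1 = 0; EF_Task 1 = 7
ES_Task 2 = 0; EF_Task 2 = 2
ES_Task 3 = 7; EF_Task 3 = 7+4 = 11
ES_Task 4 = max(EF_Task 2=2, EF_Task 3=11) = 11; EF_Task 4 = 11+12 = 23
Expected project duration μ = 23 hours. Critical path: Task 1 → Task 3 → Task 4.

Variance along critical path = 1.000 + 1.778 + 1.000 = 3.778; σ = √3.778 = 1.944 hours.
Z = (26 − 23) / 1.944 = 1.543
P(T ≤ 26) = Φ(1.543) ≈ 0.939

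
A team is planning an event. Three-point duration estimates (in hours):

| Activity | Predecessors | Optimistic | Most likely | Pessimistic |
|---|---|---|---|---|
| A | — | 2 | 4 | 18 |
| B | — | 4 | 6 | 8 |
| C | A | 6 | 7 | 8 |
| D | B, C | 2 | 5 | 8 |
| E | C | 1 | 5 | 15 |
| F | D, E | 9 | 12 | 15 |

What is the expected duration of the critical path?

31 hours

te_A = (2 + 4·4 + 18)/6 = 36/6 = 6
te_B = (4 + 4·6 + 8)/6 = 36/6 = 6
te_C = (6 + 4·7 + 8)/6 = 42/6 = 7
te_D = (2 + 4·5 + 8)/6 = 30/6 = 5
te_E = (1 + 4·5 + 15)/6 = 36/6 = 6
te_F = (9 + 4·12 + 15)/6 = 72/6 = 12

Forward pass:
ES_A = 0; EF_A = 6
ES_B = 0; EF_B = 6
ES_C = 6; EF_C = 6+7 = 13
ES_D = max(EF_B=6, EF_C=13) = 13; EF_D = 13+5 = 18
ES_E = 13; EF_E = 13+6 = 19
ES_F = max(EF_D=18, EF_E=19) = 19; EF_F = 19+12 = 31
Expected project duration μ = 31 hours. Critical path: A → C → E → F.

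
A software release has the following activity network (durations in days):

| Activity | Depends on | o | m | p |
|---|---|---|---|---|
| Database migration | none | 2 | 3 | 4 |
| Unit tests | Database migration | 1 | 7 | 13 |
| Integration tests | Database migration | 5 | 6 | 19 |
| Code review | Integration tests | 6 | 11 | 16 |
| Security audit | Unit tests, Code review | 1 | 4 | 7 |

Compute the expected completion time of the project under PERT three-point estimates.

26 days

te_Database migration = (2 + 4·3 + 4)/6 = 18/6 = 3
te_Unit tests = (1 + 4·7 + 13)/6 = 42/6 = 7
te_Integration tests = (5 + 4·6 + 19)/6 = 48/6 = 8
te_Code review = (6 + 4·11 + 16)/6 = 66/6 = 11
te_Security audit = (1 + 4·4 + 7)/6 = 24/6 = 4

Forward pass:
ES_Database migration = 0; EF_Database migration = 3
ES_Unit tests = 3; EF_Unit tests = 3+7 = 10
ES_Integration tests = 3; EF_Integration tests = 3+8 = 11
ES_Code review = 11; EF_Code review = 11+11 = 22
ES_Security audit = max(EF_Unit tests=10, EF_Code review=22) = 22; EF_Security audit = 22+4 = 26
Expected project duration μ = 26 days. Critical path: Database migration → Integration tests → Code review → Security audit.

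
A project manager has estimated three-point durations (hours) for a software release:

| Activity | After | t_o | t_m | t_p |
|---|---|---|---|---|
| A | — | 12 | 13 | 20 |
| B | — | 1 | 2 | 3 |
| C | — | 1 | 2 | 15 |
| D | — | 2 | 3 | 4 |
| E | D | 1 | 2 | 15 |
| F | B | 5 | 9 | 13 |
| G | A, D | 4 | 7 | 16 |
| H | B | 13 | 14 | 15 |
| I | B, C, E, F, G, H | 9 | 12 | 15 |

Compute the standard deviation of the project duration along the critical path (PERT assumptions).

2.60 hours

te_A = (12 + 4·13 + 20)/6 = 84/6 = 14; σ²_A = ((20−12)/6)² = 1.778
te_B = (1 + 4·2 + 3)/6 = 12/6 = 2; σ²_B = ((3−1)/6)² = 0.111
te_C = (1 + 4·2 + 15)/6 = 24/6 = 4; σ²_C = ((15−1)/6)² = 5.444
te_D = (2 + 4·3 + 4)/6 = 18/6 = 3; σ²_D = ((4−2)/6)² = 0.111
te_E = (1 + 4·2 + 15)/6 = 24/6 = 4; σ²_E = ((15−1)/6)² = 5.444
te_F = (5 + 4·9 + 13)/6 = 54/6 = 9; σ²_F = ((13−5)/6)² = 1.778
te_G = (4 + 4·7 + 16)/6 = 48/6 = 8; σ²_G = ((16−4)/6)² = 4.000
te_H = (13 + 4·14 + 15)/6 = 84/6 = 14; σ²_H = ((15−13)/6)² = 0.111
te_I = (9 + 4·12 + 15)/6 = 72/6 = 12; σ²_I = ((15−9)/6)² = 1.000

Forward pass:
ES_A = 0; EF_A = 14
ES_B = 0; EF_B = 2
ES_C = 0; EF_C = 4
ES_D = 0; EF_D = 3
ES_E = 3; EF_E = 3+4 = 7
ES_F = 2; EF_F = 2+9 = 11
ES_G = max(EF_A=14, EF_D=3) = 14; EF_G = 14+8 = 22
ES_H = 2; EF_H = 2+14 = 16
ES_I = max(EF_B=2, EF_C=4, EF_E=7, EF_F=11, EF_G=22, EF_H=16) = 22; EF_I = 22+12 = 34
Expected project duration μ = 34 hours. Critical path: A → G → I.

Variance along critical path = 1.778 + 4.000 + 1.000 = 6.778
σ = √6.778 = 2.603 hours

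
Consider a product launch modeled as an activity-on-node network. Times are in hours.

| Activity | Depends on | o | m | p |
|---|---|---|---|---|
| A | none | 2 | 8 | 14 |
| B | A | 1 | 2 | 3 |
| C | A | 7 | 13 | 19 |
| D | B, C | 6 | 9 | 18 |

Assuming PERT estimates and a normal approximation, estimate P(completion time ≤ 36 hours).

te_A = (2 + 4·8 + 14)/6 = 48/6 = 8; σ²_A = ((14−2)/6)² = 4.000
te_B = (1 + 4·2 + 3)/6 = 12/6 = 2; σ²_B = ((3−1)/6)² = 0.111
te_C = (7 + 4·13 + 19)/6 = 78/6 = 13; σ²_C = ((19−7)/6)² = 4.000
te_D = (6 + 4·9 + 18)/6 = 60/6 = 10; σ²_D = ((18−6)/6)² = 4.000

Forward pass:
ES_A = 0; EF_A = 8
ES_B = 8; EF_B = 8+2 = 10
ES_C = 8; EF_C = 8+13 = 21
ES_D = max(EF_B=10, EF_C=21) = 21; EF_D = 21+10 = 31
Expected project duration μ = 31 hours. Critical path: A → C → D.

Variance along critical path = 4.000 + 4.000 + 4.000 = 12.000; σ = √12.000 = 3.464 hours.
Z = (36 − 31) / 3.464 = 1.443
P(T ≤ 36) = Φ(1.443) ≈ 0.926

0.926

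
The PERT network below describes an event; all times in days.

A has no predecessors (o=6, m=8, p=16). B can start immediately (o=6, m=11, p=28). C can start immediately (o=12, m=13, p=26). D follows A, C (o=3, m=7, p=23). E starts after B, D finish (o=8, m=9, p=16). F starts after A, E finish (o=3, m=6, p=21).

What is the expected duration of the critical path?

42 days

te_A = (6 + 4·8 + 16)/6 = 54/6 = 9
te_B = (6 + 4·11 + 28)/6 = 78/6 = 13
te_C = (12 + 4·13 + 26)/6 = 90/6 = 15
te_D = (3 + 4·7 + 23)/6 = 54/6 = 9
te_E = (8 + 4·9 + 16)/6 = 60/6 = 10
te_F = (3 + 4·6 + 21)/6 = 48/6 = 8

Forward pass:
ES_A = 0; EF_A = 9
ES_B = 0; EF_B = 13
ES_C = 0; EF_C = 15
ES_D = max(EF_A=9, EF_C=15) = 15; EF_D = 15+9 = 24
ES_E = max(EF_B=13, EF_D=24) = 24; EF_E = 24+10 = 34
ES_F = max(EF_A=9, EF_E=34) = 34; EF_F = 34+8 = 42
Expected project duration μ = 42 days. Critical path: C → D → E → F.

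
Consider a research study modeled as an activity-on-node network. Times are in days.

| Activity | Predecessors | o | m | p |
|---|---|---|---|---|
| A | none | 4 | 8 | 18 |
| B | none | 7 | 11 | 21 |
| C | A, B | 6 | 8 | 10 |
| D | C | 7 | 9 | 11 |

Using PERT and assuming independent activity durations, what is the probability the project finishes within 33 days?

te_A = (4 + 4·8 + 18)/6 = 54/6 = 9; σ²_A = ((18−4)/6)² = 5.444
te_B = (7 + 4·11 + 21)/6 = 72/6 = 12; σ²_B = ((21−7)/6)² = 5.444
te_C = (6 + 4·8 + 10)/6 = 48/6 = 8; σ²_C = ((10−6)/6)² = 0.444
te_D = (7 + 4·9 + 11)/6 = 54/6 = 9; σ²_D = ((11−7)/6)² = 0.444

Forward pass:
ES_A = 0; EF_A = 9
ES_B = 0; EF_B = 12
ES_C = max(EF_A=9, EF_B=12) = 12; EF_C = 12+8 = 20
ES_D = 20; EF_D = 20+9 = 29
Expected project duration μ = 29 days. Critical path: B → C → D.

Variance along critical path = 5.444 + 0.444 + 0.444 = 6.333; σ = √6.333 = 2.517 days.
Z = (33 − 29) / 2.517 = 1.589
P(T ≤ 33) = Φ(1.589) ≈ 0.944

0.944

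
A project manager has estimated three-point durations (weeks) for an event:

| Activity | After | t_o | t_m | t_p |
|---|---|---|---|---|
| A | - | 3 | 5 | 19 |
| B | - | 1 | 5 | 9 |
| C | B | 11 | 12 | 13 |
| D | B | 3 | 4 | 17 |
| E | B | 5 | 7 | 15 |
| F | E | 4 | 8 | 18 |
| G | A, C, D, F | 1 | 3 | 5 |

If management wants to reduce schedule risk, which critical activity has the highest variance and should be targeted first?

te_A = (3 + 4·5 + 19)/6 = 42/6 = 7; σ²_A = ((19−3)/6)² = 7.111
te_B = (1 + 4·5 + 9)/6 = 30/6 = 5; σ²_B = ((9−1)/6)² = 1.778
te_C = (11 + 4·12 + 13)/6 = 72/6 = 12; σ²_C = ((13−11)/6)² = 0.111
te_D = (3 + 4·4 + 17)/6 = 36/6 = 6; σ²_D = ((17−3)/6)² = 5.444
te_E = (5 + 4·7 + 15)/6 = 48/6 = 8; σ²_E = ((15−5)/6)² = 2.778
te_F = (4 + 4·8 + 18)/6 = 54/6 = 9; σ²_F = ((18−4)/6)² = 5.444
te_G = (1 + 4·3 + 5)/6 = 18/6 = 3; σ²_G = ((5−1)/6)² = 0.444

Forward pass:
ES_A = 0; EF_A = 7
ES_B = 0; EF_B = 5
ES_C = 5; EF_C = 5+12 = 17
ES_D = 5; EF_D = 5+6 = 11
ES_E = 5; EF_E = 5+8 = 13
ES_F = 13; EF_F = 13+9 = 22
ES_G = max(EF_A=7, EF_C=17, EF_D=11, EF_F=22) = 22; EF_G = 22+3 = 25
Expected project duration μ = 25 weeks. Critical path: B → E → F → G.

Variances on critical path: σ²_B=1.778, σ²_E=2.778, σ²_F=5.444, σ²_G=0.444.
Largest is σ²_F = 5.444.

F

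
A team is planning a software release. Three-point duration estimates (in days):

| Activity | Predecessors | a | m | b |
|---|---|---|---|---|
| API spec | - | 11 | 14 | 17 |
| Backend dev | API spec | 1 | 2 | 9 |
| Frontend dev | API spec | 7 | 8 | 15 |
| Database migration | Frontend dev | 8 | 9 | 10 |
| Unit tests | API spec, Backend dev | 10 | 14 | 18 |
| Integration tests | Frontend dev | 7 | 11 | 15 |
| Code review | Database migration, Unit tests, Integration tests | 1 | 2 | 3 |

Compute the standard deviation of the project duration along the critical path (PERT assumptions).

te_API spec = (11 + 4·14 + 17)/6 = 84/6 = 14; σ²_API spec = ((17−11)/6)² = 1.000
te_Backend dev = (1 + 4·2 + 9)/6 = 18/6 = 3; σ²_Backend dev = ((9−1)/6)² = 1.778
te_Frontend dev = (7 + 4·8 + 15)/6 = 54/6 = 9; σ²_Frontend dev = ((15−7)/6)² = 1.778
te_Database migration = (8 + 4·9 + 10)/6 = 54/6 = 9; σ²_Database migration = ((10−8)/6)² = 0.111
te_Unit tests = (10 + 4·14 + 18)/6 = 84/6 = 14; σ²_Unit tests = ((18−10)/6)² = 1.778
te_Integration tests = (7 + 4·11 + 15)/6 = 66/6 = 11; σ²_Integration tests = ((15−7)/6)² = 1.778
te_Code review = (1 + 4·2 + 3)/6 = 12/6 = 2; σ²_Code review = ((3−1)/6)² = 0.111

Forward pass:
ES_API spec = 0; EF_API spec = 14
ES_Backend dev = 14; EF_Backend dev = 14+3 = 17
ES_Frontend dev = 14; EF_Frontend dev = 14+9 = 23
ES_Database migration = 23; EF_Database migration = 23+9 = 32
ES_Unit tests = max(EF_API spec=14, EF_Backend dev=17) = 17; EF_Unit tests = 17+14 = 31
ES_Integration tests = 23; EF_Integration tests = 23+11 = 34
ES_Code review = max(EF_Database migration=32, EF_Unit tests=31, EF_Integration tests=34) = 34; EF_Code review = 34+2 = 36
Expected project duration μ = 36 days. Critical path: API spec → Frontend dev → Integration tests → Code review.

Variance along critical path = 1.000 + 1.778 + 1.778 + 0.111 = 4.667
σ = √4.667 = 2.160 days

2.16 days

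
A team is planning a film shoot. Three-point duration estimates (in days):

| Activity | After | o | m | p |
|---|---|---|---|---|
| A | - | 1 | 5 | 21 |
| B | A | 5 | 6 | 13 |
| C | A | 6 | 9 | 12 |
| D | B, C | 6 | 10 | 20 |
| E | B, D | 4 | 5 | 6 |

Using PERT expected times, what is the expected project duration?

te_A = (1 + 4·5 + 21)/6 = 42/6 = 7
te_B = (5 + 4·6 + 13)/6 = 42/6 = 7
te_C = (6 + 4·9 + 12)/6 = 54/6 = 9
te_D = (6 + 4·10 + 20)/6 = 66/6 = 11
te_E = (4 + 4·5 + 6)/6 = 30/6 = 5

Forward pass:
ES_A = 0; EF_A = 7
ES_B = 7; EF_B = 7+7 = 14
ES_C = 7; EF_C = 7+9 = 16
ES_D = max(EF_B=14, EF_C=16) = 16; EF_D = 16+11 = 27
ES_E = max(EF_B=14, EF_D=27) = 27; EF_E = 27+5 = 32
Expected project duration μ = 32 days. Critical path: A → C → D → E.

32 days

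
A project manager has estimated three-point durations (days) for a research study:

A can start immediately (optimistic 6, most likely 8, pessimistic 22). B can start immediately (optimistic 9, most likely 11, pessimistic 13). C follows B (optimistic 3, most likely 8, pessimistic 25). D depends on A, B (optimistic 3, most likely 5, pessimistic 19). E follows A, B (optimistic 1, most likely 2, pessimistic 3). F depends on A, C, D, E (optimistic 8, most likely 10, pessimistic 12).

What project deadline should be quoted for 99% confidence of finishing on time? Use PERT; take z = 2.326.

te_A = (6 + 4·8 + 22)/6 = 60/6 = 10; σ²_A = ((22−6)/6)² = 7.111
te_B = (9 + 4·11 + 13)/6 = 66/6 = 11; σ²_B = ((13−9)/6)² = 0.444
te_C = (3 + 4·8 + 25)/6 = 60/6 = 10; σ²_C = ((25−3)/6)² = 13.444
te_D = (3 + 4·5 + 19)/6 = 42/6 = 7; σ²_D = ((19−3)/6)² = 7.111
te_E = (1 + 4·2 + 3)/6 = 12/6 = 2; σ²_E = ((3−1)/6)² = 0.111
te_F = (8 + 4·10 + 12)/6 = 60/6 = 10; σ²_F = ((12−8)/6)² = 0.444

Forward pass:
ES_A = 0; EF_A = 10
ES_B = 0; EF_B = 11
ES_C = 11; EF_C = 11+10 = 21
ES_D = max(EF_A=10, EF_B=11) = 11; EF_D = 11+7 = 18
ES_E = max(EF_A=10, EF_B=11) = 11; EF_E = 11+2 = 13
ES_F = max(EF_A=10, EF_C=21, EF_D=18, EF_E=13) = 21; EF_F = 21+10 = 31
Expected project duration μ = 31 days. Critical path: B → C → F.

Variance along critical path = 0.444 + 13.444 + 0.444 = 14.333; σ = 3.786 days.
D = μ + z·σ = 31 + 2.326·3.786 = 39.8 days

39.8 days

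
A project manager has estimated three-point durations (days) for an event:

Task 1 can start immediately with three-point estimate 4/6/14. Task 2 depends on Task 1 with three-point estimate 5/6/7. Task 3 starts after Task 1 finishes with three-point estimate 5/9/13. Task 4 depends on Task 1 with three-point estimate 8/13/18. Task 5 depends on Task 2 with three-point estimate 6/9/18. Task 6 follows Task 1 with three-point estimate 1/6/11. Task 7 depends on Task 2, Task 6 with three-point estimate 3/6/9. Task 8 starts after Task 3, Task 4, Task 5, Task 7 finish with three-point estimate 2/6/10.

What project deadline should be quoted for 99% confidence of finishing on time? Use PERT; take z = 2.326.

te_Task 1 = (4 + 4·6 + 14)/6 = 42/6 = 7; σ²_Task 1 = ((14−4)/6)² = 2.778
te_Task 2 = (5 + 4·6 + 7)/6 = 36/6 = 6; σ²_Task 2 = ((7−5)/6)² = 0.111
te_Task 3 = (5 + 4·9 + 13)/6 = 54/6 = 9; σ²_Task 3 = ((13−5)/6)² = 1.778
te_Task 4 = (8 + 4·13 + 18)/6 = 78/6 = 13; σ²_Task 4 = ((18−8)/6)² = 2.778
te_Task 5 = (6 + 4·9 + 18)/6 = 60/6 = 10; σ²_Task 5 = ((18−6)/6)² = 4.000
te_Task 6 = (1 + 4·6 + 11)/6 = 36/6 = 6; σ²_Task 6 = ((11−1)/6)² = 2.778
te_Task 7 = (3 + 4·6 + 9)/6 = 36/6 = 6; σ²_Task 7 = ((9−3)/6)² = 1.000
te_Task 8 = (2 + 4·6 + 10)/6 = 36/6 = 6; σ²_Task 8 = ((10−2)/6)² = 1.778

Forward pass:
ES_Task 1 = 0; EF_Task 1 = 7
ES_Task 2 = 7; EF_Task 2 = 7+6 = 13
ES_Task 3 = 7; EF_Task 3 = 7+9 = 16
ES_Task 4 = 7; EF_Task 4 = 7+13 = 20
ES_Task 5 = 13; EF_Task 5 = 13+10 = 23
ES_Task 6 = 7; EF_Task 6 = 7+6 = 13
ES_Task 7 = max(EF_Task 2=13, EF_Task 6=13) = 13; EF_Task 7 = 13+6 = 19
ES_Task 8 = max(EF_Task 3=16, EF_Task 4=20, EF_Task 5=23, EF_Task 7=19) = 23; EF_Task 8 = 23+6 = 29
Expected project duration μ = 29 days. Critical path: Task 1 → Task 2 → Task 5 → Task 8.

Variance along critical path = 2.778 + 0.111 + 4.000 + 1.778 = 8.667; σ = 2.944 days.
D = μ + z·σ = 29 + 2.326·2.944 = 35.8 days

35.8 days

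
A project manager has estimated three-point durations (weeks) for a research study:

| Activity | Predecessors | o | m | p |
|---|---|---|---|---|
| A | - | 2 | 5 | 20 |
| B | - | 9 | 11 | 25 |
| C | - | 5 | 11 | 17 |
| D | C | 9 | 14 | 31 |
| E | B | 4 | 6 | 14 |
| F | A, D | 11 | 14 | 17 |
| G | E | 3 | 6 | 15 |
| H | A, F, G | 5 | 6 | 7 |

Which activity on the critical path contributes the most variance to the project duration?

te_A = (2 + 4·5 + 20)/6 = 42/6 = 7; σ²_A = ((20−2)/6)² = 9.000
te_B = (9 + 4·11 + 25)/6 = 78/6 = 13; σ²_B = ((25−9)/6)² = 7.111
te_C = (5 + 4·11 + 17)/6 = 66/6 = 11; σ²_C = ((17−5)/6)² = 4.000
te_D = (9 + 4·14 + 31)/6 = 96/6 = 16; σ²_D = ((31−9)/6)² = 13.444
te_E = (4 + 4·6 + 14)/6 = 42/6 = 7; σ²_E = ((14−4)/6)² = 2.778
te_F = (11 + 4·14 + 17)/6 = 84/6 = 14; σ²_F = ((17−11)/6)² = 1.000
te_G = (3 + 4·6 + 15)/6 = 42/6 = 7; σ²_G = ((15−3)/6)² = 4.000
te_H = (5 + 4·6 + 7)/6 = 36/6 = 6; σ²_H = ((7−5)/6)² = 0.111

Forward pass:
ES_A = 0; EF_A = 7
ES_B = 0; EF_B = 13
ES_C = 0; EF_C = 11
ES_D = 11; EF_D = 11+16 = 27
ES_E = 13; EF_E = 13+7 = 20
ES_F = max(EF_A=7, EF_D=27) = 27; EF_F = 27+14 = 41
ES_G = 20; EF_G = 20+7 = 27
ES_H = max(EF_A=7, EF_F=41, EF_G=27) = 41; EF_H = 41+6 = 47
Expected project duration μ = 47 weeks. Critical path: C → D → F → H.

Variances on critical path: σ²_C=4.000, σ²_D=13.444, σ²_F=1.000, σ²_H=0.111.
Largest is σ²_D = 13.444.

D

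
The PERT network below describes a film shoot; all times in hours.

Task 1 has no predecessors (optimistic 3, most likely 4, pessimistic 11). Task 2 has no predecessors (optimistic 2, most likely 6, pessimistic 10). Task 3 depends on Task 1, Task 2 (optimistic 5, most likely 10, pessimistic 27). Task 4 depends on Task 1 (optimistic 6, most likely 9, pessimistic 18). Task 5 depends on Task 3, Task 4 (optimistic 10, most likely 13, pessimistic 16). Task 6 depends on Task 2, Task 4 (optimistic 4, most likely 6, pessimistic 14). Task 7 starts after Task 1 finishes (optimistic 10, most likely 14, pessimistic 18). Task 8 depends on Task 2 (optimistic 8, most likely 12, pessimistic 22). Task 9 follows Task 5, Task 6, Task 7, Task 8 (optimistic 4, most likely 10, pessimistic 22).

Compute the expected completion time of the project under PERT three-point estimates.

te_Task 1 = (3 + 4·4 + 11)/6 = 30/6 = 5
te_Task 2 = (2 + 4·6 + 10)/6 = 36/6 = 6
te_Task 3 = (5 + 4·10 + 27)/6 = 72/6 = 12
te_Task 4 = (6 + 4·9 + 18)/6 = 60/6 = 10
te_Task 5 = (10 + 4·13 + 16)/6 = 78/6 = 13
te_Task 6 = (4 + 4·6 + 14)/6 = 42/6 = 7
te_Task 7 = (10 + 4·14 + 18)/6 = 84/6 = 14
te_Task 8 = (8 + 4·12 + 22)/6 = 78/6 = 13
te_Task 9 = (4 + 4·10 + 22)/6 = 66/6 = 11

Forward pass:
ES_Task 1 = 0; EF_Task 1 = 5
ES_Task 2 = 0; EF_Task 2 = 6
ES_Task 3 = max(EF_Task 1=5, EF_Task 2=6) = 6; EF_Task 3 = 6+12 = 18
ES_Task 4 = 5; EF_Task 4 = 5+10 = 15
ES_Task 5 = max(EF_Task 3=18, EF_Task 4=15) = 18; EF_Task 5 = 18+13 = 31
ES_Task 6 = max(EF_Task 2=6, EF_Task 4=15) = 15; EF_Task 6 = 15+7 = 22
ES_Task 7 = 5; EF_Task 7 = 5+14 = 19
ES_Task 8 = 6; EF_Task 8 = 6+13 = 19
ES_Task 9 = max(EF_Task 5=31, EF_Task 6=22, EF_Task 7=19, EF_Task 8=19) = 31; EF_Task 9 = 31+11 = 42
Expected project duration μ = 42 hours. Critical path: Task 2 → Task 3 → Task 5 → Task 9.

42 hours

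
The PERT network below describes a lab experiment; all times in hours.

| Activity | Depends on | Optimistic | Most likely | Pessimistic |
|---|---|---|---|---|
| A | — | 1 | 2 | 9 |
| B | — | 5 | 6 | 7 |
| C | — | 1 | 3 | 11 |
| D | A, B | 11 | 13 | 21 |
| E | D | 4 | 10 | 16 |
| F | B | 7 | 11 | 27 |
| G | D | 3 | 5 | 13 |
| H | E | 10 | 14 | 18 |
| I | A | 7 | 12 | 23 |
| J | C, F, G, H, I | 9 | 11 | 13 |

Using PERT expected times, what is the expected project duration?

55 hours

te_A = (1 + 4·2 + 9)/6 = 18/6 = 3
te_B = (5 + 4·6 + 7)/6 = 36/6 = 6
te_C = (1 + 4·3 + 11)/6 = 24/6 = 4
te_D = (11 + 4·13 + 21)/6 = 84/6 = 14
te_E = (4 + 4·10 + 16)/6 = 60/6 = 10
te_F = (7 + 4·11 + 27)/6 = 78/6 = 13
te_G = (3 + 4·5 + 13)/6 = 36/6 = 6
te_H = (10 + 4·14 + 18)/6 = 84/6 = 14
te_I = (7 + 4·12 + 23)/6 = 78/6 = 13
te_J = (9 + 4·11 + 13)/6 = 66/6 = 11

Forward pass:
ES_A = 0; EF_A = 3
ES_B = 0; EF_B = 6
ES_C = 0; EF_C = 4
ES_D = max(EF_A=3, EF_B=6) = 6; EF_D = 6+14 = 20
ES_E = 20; EF_E = 20+10 = 30
ES_F = 6; EF_F = 6+13 = 19
ES_G = 20; EF_G = 20+6 = 26
ES_H = 30; EF_H = 30+14 = 44
ES_I = 3; EF_I = 3+13 = 16
ES_J = max(EF_C=4, EF_F=19, EF_G=26, EF_H=44, EF_I=16) = 44; EF_J = 44+11 = 55
Expected project duration μ = 55 hours. Critical path: B → D → E → H → J.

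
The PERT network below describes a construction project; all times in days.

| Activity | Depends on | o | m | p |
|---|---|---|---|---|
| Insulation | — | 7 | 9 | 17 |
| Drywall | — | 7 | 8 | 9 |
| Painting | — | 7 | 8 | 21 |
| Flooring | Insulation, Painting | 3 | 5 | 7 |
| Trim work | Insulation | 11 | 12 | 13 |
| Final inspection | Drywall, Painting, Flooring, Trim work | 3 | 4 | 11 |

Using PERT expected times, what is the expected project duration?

te_Insulation = (7 + 4·9 + 17)/6 = 60/6 = 10
te_Drywall = (7 + 4·8 + 9)/6 = 48/6 = 8
te_Painting = (7 + 4·8 + 21)/6 = 60/6 = 10
te_Flooring = (3 + 4·5 + 7)/6 = 30/6 = 5
te_Trim work = (11 + 4·12 + 13)/6 = 72/6 = 12
te_Final inspection = (3 + 4·4 + 11)/6 = 30/6 = 5

Forward pass:
ES_Insulation = 0; EF_Insulation = 10
ES_Drywall = 0; EF_Drywall = 8
ES_Painting = 0; EF_Painting = 10
ES_Flooring = max(EF_Insulation=10, EF_Painting=10) = 10; EF_Flooring = 10+5 = 15
ES_Trim work = 10; EF_Trim work = 10+12 = 22
ES_Final inspection = max(EF_Drywall=8, EF_Painting=10, EF_Flooring=15, EF_Trim work=22) = 22; EF_Final inspection = 22+5 = 27
Expected project duration μ = 27 days. Critical path: Insulation → Trim work → Final inspection.

27 days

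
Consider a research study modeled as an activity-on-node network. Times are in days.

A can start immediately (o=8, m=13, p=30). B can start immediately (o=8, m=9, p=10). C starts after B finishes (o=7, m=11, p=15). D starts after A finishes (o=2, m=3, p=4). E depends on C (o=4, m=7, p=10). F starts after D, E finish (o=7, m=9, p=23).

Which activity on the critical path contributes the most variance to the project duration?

te_A = (8 + 4·13 + 30)/6 = 90/6 = 15; σ²_A = ((30−8)/6)² = 13.444
te_B = (8 + 4·9 + 10)/6 = 54/6 = 9; σ²_B = ((10−8)/6)² = 0.111
te_C = (7 + 4·11 + 15)/6 = 66/6 = 11; σ²_C = ((15−7)/6)² = 1.778
te_D = (2 + 4·3 + 4)/6 = 18/6 = 3; σ²_D = ((4−2)/6)² = 0.111
te_E = (4 + 4·7 + 10)/6 = 42/6 = 7; σ²_E = ((10−4)/6)² = 1.000
te_F = (7 + 4·9 + 23)/6 = 66/6 = 11; σ²_F = ((23−7)/6)² = 7.111

Forward pass:
ES_A = 0; EF_A = 15
ES_B = 0; EF_B = 9
ES_C = 9; EF_C = 9+11 = 20
ES_D = 15; EF_D = 15+3 = 18
ES_E = 20; EF_E = 20+7 = 27
ES_F = max(EF_D=18, EF_E=27) = 27; EF_F = 27+11 = 38
Expected project duration μ = 38 days. Critical path: B → C → E → F.

Variances on critical path: σ²_B=0.111, σ²_C=1.778, σ²_E=1.000, σ²_F=7.111.
Largest is σ²_F = 7.111.

F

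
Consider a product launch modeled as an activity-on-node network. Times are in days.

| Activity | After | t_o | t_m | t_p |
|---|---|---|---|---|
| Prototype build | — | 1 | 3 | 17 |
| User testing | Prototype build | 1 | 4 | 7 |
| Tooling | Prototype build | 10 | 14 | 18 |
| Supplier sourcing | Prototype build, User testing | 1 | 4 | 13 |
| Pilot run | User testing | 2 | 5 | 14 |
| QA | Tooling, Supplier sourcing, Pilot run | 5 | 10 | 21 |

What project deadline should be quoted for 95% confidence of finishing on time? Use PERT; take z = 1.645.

36.6 days

te_Prototype build = (1 + 4·3 + 17)/6 = 30/6 = 5; σ²_Prototype build = ((17−1)/6)² = 7.111
te_User testing = (1 + 4·4 + 7)/6 = 24/6 = 4; σ²_User testing = ((7−1)/6)² = 1.000
te_Tooling = (10 + 4·14 + 18)/6 = 84/6 = 14; σ²_Tooling = ((18−10)/6)² = 1.778
te_Supplier sourcing = (1 + 4·4 + 13)/6 = 30/6 = 5; σ²_Supplier sourcing = ((13−1)/6)² = 4.000
te_Pilot run = (2 + 4·5 + 14)/6 = 36/6 = 6; σ²_Pilot run = ((14−2)/6)² = 4.000
te_QA = (5 + 4·10 + 21)/6 = 66/6 = 11; σ²_QA = ((21−5)/6)² = 7.111

Forward pass:
ES_Prototype build = 0; EF_Prototype build = 5
ES_User testing = 5; EF_User testing = 5+4 = 9
ES_Tooling = 5; EF_Tooling = 5+14 = 19
ES_Supplier sourcing = max(EF_Prototype build=5, EF_User testing=9) = 9; EF_Supplier sourcing = 9+5 = 14
ES_Pilot run = 9; EF_Pilot run = 9+6 = 15
ES_QA = max(EF_Tooling=19, EF_Supplier sourcing=14, EF_Pilot run=15) = 19; EF_QA = 19+11 = 30
Expected project duration μ = 30 days. Critical path: Prototype build → Tooling → QA.

Variance along critical path = 7.111 + 1.778 + 7.111 = 16.000; σ = 4.000 days.
D = μ + z·σ = 30 + 1.645·4.000 = 36.6 days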